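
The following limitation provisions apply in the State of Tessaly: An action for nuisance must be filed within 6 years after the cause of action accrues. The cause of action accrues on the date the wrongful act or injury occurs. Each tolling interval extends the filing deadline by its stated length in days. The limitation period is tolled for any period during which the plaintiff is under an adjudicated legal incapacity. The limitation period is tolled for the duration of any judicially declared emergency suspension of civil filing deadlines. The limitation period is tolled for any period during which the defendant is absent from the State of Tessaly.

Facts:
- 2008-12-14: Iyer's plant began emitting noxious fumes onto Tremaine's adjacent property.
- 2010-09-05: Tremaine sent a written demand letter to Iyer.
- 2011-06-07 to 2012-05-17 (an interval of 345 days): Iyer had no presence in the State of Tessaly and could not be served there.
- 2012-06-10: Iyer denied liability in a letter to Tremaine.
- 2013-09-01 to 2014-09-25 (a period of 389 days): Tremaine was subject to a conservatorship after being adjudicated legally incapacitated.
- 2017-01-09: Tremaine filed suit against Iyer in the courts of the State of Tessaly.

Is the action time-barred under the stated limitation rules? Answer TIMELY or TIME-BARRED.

The limitation period began to run on 2008-12-14.
The untolled deadline — 6 years after 2008-12-14 — is 2014-12-14.
The period was tolled for 345 days by the defendant's absence from the jurisdiction (2011-06-07 to 2012-05-17), pushing the deadline to 2015-11-24.
The period was tolled for 389 days by the plaintiff's legal incapacity (2013-09-01 to 2014-09-25), pushing the deadline to 2016-12-17.
Nothing else in the chronology tolls or restarts the period.
Filing on 2017-01-09 missed the 2016-12-17 deadline — the action is time-barred.

TIME-BARRED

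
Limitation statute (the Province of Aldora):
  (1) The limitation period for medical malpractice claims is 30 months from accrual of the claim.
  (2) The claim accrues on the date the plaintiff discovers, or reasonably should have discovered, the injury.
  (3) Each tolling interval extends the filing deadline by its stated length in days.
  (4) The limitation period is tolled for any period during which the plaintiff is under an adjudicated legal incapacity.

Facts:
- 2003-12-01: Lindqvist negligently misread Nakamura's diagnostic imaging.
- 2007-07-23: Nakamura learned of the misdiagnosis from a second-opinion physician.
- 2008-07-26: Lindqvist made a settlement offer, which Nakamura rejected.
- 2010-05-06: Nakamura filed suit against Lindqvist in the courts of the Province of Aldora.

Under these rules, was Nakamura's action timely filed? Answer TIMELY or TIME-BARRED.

Under the discovery rule, the claim accrued on 2007-07-23, when Nakamura discovered the injury — not on the 2003-12-01 date of the underlying act.
Adding the 30 months base period to 2007-07-23 gives a deadline of 2010-01-23, before any tolling.
The other events in the timeline have no effect on the limitation period under the stated rules.
Filing on 2010-05-06 missed the 2010-01-23 deadline — the action is time-barred.

TIME-BARRED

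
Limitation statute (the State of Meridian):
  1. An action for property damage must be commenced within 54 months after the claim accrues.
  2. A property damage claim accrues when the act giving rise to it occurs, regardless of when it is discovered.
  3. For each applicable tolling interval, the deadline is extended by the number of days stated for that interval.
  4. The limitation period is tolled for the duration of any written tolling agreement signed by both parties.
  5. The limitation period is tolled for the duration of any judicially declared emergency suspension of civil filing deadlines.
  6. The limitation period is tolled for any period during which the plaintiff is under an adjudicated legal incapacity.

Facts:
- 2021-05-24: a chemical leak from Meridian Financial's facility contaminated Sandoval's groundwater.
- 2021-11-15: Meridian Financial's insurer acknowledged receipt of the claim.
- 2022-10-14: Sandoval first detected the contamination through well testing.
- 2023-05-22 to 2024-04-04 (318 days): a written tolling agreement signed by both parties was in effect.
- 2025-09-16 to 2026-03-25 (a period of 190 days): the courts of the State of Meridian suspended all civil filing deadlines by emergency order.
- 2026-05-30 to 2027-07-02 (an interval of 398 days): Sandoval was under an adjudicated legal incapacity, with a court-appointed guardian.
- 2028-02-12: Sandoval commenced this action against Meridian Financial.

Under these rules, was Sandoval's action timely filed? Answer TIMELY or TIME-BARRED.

TIMELY

The claim accrued on 2021-05-24, when the wrongful act occurred; under the stated occurrence rule the 2022-10-14 discovery does not delay accrual.
Adding the 54 months base period to 2021-05-24 gives a deadline of 2025-11-24, before any tolling.
The period was tolled for 318 days by the written tolling agreement (2023-05-22 to 2024-04-04), pushing the deadline to 2026-10-08.
The emergency suspension of filing deadlines from 2025-09-16 to 2026-03-25 tolled the period for 190 days, extending the deadline to 2027-04-16.
The plaintiff's legal incapacity from 2026-05-30 to 2027-07-02 tolled the period for 398 days, extending the deadline to 2028-05-18.
The other events in the timeline have no effect on the limitation period under the stated rules.
The 2028-02-12 filing precedes the 2028-05-18 deadline; the claim is timely.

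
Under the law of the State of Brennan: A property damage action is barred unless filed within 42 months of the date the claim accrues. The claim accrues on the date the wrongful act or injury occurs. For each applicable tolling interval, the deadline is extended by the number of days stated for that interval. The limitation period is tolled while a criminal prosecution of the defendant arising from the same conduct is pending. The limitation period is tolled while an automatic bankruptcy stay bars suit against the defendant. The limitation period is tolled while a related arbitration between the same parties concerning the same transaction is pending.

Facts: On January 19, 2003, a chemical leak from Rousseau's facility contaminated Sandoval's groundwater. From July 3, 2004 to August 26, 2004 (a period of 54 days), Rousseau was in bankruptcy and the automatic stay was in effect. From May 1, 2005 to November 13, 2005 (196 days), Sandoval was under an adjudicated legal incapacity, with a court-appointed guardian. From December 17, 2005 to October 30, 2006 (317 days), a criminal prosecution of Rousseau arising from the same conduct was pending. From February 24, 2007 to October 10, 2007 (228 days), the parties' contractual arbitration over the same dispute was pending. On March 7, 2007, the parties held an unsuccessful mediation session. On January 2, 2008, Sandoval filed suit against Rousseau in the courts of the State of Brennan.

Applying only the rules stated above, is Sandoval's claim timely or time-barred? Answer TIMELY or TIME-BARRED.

The claim accrued on January 19, 2003, when the wrongful act occurred.
42 months from January 19, 2003 is July 19, 2006.
The automatic bankruptcy stay from July 3, 2004 to August 26, 2004 tolled the period for 54 days, extending the deadline to September 11, 2006.
The period was tolled for 317 days by the pending criminal prosecution (December 17, 2005 to October 30, 2006), pushing the deadline to July 25, 2007.
Because the pending related arbitration ran from February 24, 2007 to October 10, 2007, the deadline is extended by 228 days to March 9, 2008.
Although the plaintiff's incapacity ran from May 1, 2005 to November 13, 2005, the stated rules do not make that a tolling event, so it is disregarded.
The other events in the timeline have no effect on the limitation period under the stated rules.
Sandoval filed on January 2, 2008, before the March 9, 2008 deadline, so the action is timely.

TIMELY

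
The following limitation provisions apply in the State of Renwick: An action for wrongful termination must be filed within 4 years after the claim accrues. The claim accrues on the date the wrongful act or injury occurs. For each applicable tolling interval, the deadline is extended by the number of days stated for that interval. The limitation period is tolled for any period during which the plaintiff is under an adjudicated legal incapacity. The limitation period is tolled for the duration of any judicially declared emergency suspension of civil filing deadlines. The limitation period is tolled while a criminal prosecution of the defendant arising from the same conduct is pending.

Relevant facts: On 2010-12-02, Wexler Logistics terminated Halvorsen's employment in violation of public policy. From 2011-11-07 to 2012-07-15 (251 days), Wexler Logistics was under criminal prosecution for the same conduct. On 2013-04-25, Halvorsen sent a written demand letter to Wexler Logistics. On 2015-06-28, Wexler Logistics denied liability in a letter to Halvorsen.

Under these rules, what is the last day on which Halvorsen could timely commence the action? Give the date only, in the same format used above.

The limitation period began to run on 2010-12-02.
4 years from 2010-12-02 is 2014-12-02.
The pending criminal prosecution from 2011-11-07 to 2012-07-15 tolled the period for 251 days, extending the deadline to 2015-08-10.
None of the other events listed affects the running of the period under the stated rules.

2015-08-10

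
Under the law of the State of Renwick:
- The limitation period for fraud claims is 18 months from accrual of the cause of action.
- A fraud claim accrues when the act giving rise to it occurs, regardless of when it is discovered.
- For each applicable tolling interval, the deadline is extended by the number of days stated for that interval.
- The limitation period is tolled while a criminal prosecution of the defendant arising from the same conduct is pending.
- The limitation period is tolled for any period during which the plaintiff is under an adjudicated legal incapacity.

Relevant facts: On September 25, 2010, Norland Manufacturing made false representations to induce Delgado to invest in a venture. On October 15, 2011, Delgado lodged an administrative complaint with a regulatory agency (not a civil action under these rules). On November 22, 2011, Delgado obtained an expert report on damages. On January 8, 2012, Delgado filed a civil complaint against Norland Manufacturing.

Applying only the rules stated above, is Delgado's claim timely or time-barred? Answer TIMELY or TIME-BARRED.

The cause of action accrued on September 25, 2010, the date of the act.
Adding the 18 months base period to September 25, 2010 gives a deadline of March 25, 2012, before any tolling.
Nothing else in the chronology tolls or restarts the period.
Filing on January 8, 2012 beat the March 25, 2012 deadline — the action is timely.

TIMELY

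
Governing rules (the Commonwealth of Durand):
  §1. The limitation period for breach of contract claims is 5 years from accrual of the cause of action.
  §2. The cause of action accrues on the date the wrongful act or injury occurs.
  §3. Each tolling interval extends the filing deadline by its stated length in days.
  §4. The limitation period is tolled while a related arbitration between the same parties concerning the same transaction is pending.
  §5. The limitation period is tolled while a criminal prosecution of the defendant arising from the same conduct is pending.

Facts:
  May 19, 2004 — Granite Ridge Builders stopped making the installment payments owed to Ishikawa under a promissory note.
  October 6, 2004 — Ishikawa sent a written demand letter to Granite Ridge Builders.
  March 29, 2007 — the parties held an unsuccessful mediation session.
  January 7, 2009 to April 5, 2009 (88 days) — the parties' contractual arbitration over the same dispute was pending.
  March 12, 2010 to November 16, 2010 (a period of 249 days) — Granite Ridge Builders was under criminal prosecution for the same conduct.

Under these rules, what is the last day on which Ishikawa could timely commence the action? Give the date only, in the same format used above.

The cause of action accrued on May 19, 2004, the date of the act.
The untolled deadline — 5 years after May 19, 2004 — is May 19, 2009.
The period was tolled for 88 days by the pending related arbitration (January 7, 2009 to April 5, 2009), pushing the deadline to August 15, 2009.
The pending criminal prosecution from March 12, 2010 to November 16, 2010 began after the period had already run on August 15, 2009, so it has no tolling effect.
Nothing else in the chronology tolls or restarts the period.

August 15, 2009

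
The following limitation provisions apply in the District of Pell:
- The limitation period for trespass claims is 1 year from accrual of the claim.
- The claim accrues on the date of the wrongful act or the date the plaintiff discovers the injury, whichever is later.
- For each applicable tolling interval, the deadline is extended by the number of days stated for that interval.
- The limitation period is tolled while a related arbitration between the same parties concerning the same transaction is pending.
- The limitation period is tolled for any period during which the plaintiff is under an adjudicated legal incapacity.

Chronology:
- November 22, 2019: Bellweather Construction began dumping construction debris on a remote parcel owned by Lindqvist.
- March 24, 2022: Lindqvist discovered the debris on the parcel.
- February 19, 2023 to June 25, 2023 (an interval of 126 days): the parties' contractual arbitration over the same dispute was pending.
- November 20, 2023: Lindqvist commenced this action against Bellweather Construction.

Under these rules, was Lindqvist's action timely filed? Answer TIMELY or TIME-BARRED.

TIME-BARRED

Because discovery on March 24, 2022 post-dates the November 22, 2019 act, accrual under the later-of rule falls on March 24, 2022.
Adding the 1 year base period to March 24, 2022 gives a deadline of March 24, 2023, before any tolling.
Because the pending related arbitration ran from February 19, 2023 to June 25, 2023, the deadline is extended by 126 days to July 28, 2023.
The November 20, 2023 filing falls after the July 28, 2023 deadline; the claim is time-barred.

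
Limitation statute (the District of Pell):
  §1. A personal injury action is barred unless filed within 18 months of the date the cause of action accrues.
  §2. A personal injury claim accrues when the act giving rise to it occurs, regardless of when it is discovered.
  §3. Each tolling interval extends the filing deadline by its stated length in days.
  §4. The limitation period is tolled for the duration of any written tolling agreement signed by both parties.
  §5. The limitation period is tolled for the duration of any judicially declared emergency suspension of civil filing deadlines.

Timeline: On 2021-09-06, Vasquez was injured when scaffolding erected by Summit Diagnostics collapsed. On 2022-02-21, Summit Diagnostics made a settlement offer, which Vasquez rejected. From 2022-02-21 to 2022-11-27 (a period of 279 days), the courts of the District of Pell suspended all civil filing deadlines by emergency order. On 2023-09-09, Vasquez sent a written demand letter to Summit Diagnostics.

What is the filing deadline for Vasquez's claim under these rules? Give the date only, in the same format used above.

The cause of action accrued on 2021-09-06, the date of the act.
18 months from 2021-09-06 is 2023-03-06.
The emergency suspension of filing deadlines from 2022-02-21 to 2022-11-27 tolled the period for 279 days, extending the deadline to 2023-12-10.
Nothing else in the chronology tolls or restarts the period.

2023-12-10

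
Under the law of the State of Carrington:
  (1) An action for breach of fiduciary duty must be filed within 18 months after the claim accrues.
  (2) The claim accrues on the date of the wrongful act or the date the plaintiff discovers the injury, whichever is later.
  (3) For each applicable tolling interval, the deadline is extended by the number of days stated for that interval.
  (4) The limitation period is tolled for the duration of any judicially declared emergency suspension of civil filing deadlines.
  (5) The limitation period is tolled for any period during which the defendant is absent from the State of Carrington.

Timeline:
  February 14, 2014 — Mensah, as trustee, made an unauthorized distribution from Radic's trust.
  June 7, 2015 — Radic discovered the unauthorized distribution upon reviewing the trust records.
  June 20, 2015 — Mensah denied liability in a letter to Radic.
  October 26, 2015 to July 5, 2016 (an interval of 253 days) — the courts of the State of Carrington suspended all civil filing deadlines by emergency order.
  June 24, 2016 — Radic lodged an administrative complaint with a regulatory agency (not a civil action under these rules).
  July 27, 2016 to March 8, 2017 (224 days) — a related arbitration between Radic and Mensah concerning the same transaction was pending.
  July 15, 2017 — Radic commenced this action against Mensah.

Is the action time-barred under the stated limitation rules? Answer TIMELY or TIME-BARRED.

Taking the later of the act (February 14, 2014) and discovery (June 7, 2015), the claim accrued on June 7, 2015.
The untolled deadline — 18 months after June 7, 2015 — is December 7, 2016.
The period was tolled for 253 days by the emergency suspension of filing deadlines (October 26, 2015 to July 5, 2016), pushing the deadline to August 17, 2017.
Although a pending arbitration ran from July 27, 2016 to March 8, 2017, the stated rules do not make that a tolling event, so it is disregarded.
None of the other events listed affects the running of the period under the stated rules.
The July 15, 2017 filing precedes the August 17, 2017 deadline; the claim is timely.

TIMELY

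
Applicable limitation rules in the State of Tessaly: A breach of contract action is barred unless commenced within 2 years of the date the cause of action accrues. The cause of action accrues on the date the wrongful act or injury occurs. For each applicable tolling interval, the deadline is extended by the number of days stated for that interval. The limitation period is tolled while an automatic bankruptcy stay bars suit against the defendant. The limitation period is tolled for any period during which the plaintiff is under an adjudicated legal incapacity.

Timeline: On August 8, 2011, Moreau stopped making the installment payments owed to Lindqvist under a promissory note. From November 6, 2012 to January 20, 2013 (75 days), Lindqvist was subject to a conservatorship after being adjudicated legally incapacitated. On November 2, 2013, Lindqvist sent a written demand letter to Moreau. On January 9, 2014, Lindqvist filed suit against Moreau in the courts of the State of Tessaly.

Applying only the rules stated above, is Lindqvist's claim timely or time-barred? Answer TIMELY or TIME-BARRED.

The limitation period began to run on August 8, 2011.
The untolled deadline — 2 years after August 8, 2011 — is August 8, 2013.
The period was tolled for 75 days by the plaintiff's legal incapacity (November 6, 2012 to January 20, 2013), pushing the deadline to October 22, 2013.
Nothing else in the chronology tolls or restarts the period.
The January 9, 2014 filing falls after the October 22, 2013 deadline; the claim is time-barred.

TIME-BARRED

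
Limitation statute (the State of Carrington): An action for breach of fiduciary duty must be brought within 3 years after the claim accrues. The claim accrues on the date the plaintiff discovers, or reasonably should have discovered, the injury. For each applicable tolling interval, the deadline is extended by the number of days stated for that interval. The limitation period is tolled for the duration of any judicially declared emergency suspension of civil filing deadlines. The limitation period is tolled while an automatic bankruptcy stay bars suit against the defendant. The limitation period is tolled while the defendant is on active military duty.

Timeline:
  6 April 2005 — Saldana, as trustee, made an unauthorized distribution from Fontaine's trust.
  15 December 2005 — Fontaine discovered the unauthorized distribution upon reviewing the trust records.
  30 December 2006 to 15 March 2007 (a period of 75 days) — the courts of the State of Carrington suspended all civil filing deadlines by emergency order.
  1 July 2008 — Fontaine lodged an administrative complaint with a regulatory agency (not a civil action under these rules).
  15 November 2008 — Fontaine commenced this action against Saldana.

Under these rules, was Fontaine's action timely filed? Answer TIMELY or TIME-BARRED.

TIMELY

Accrual is tied to discovery, so the period began on 15 December 2005 rather than on 6 April 2005 when the act occurred.
The untolled deadline — 3 years after 15 December 2005 — is 15 December 2008.
The period was tolled for 75 days by the emergency suspension of filing deadlines (30 December 2006 to 15 March 2007), pushing the deadline to 28 February 2009.
None of the other events listed affects the running of the period under the stated rules.
Filing on 15 November 2008 beat the 28 February 2009 deadline — the action is timely.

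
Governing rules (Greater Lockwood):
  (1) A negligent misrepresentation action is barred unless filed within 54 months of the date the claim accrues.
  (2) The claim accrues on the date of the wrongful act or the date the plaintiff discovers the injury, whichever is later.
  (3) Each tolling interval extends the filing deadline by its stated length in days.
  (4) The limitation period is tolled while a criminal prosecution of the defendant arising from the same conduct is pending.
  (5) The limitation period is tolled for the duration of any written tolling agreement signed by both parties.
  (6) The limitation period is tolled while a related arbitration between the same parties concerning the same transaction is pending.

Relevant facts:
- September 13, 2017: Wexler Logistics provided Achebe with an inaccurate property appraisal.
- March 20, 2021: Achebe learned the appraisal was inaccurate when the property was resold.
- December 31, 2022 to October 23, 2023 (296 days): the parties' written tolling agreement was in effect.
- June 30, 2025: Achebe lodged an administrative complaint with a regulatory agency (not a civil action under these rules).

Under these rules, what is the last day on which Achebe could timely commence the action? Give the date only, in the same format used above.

July 13, 2026

Because discovery on March 20, 2021 post-dates the September 13, 2017 act, accrual under the later-of rule falls on March 20, 2021.
The untolled deadline — 54 months after March 20, 2021 — is September 20, 2025.
The written tolling agreement from December 31, 2022 to October 23, 2023 tolled the period for 296 days, extending the deadline to July 13, 2026.
The other events in the timeline have no effect on the limitation period under the stated rules.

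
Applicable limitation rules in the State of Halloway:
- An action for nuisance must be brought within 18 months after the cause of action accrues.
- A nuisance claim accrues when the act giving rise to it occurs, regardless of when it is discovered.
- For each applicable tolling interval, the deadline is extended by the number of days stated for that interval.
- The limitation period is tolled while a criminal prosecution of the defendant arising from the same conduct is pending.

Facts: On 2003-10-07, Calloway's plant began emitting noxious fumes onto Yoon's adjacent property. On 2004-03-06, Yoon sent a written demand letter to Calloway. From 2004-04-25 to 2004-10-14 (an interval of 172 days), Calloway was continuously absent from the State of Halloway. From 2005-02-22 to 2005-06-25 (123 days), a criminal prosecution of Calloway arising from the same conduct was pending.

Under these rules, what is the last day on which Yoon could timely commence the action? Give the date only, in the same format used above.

The claim accrued on 2003-10-07, when the wrongful act occurred.
Adding the 18 months base period to 2003-10-07 gives a deadline of 2005-04-07, before any tolling.
The period was tolled for 123 days by the pending criminal prosecution (2005-02-22 to 2005-06-25), pushing the deadline to 2005-08-08.
The defendant's absence from the jurisdiction from 2004-04-25 to 2004-10-14 does not toll the period, because no stated rule makes the defendant's absence a tolling event.
The other events in the timeline have no effect on the limitation period under the stated rules.

2005-08-08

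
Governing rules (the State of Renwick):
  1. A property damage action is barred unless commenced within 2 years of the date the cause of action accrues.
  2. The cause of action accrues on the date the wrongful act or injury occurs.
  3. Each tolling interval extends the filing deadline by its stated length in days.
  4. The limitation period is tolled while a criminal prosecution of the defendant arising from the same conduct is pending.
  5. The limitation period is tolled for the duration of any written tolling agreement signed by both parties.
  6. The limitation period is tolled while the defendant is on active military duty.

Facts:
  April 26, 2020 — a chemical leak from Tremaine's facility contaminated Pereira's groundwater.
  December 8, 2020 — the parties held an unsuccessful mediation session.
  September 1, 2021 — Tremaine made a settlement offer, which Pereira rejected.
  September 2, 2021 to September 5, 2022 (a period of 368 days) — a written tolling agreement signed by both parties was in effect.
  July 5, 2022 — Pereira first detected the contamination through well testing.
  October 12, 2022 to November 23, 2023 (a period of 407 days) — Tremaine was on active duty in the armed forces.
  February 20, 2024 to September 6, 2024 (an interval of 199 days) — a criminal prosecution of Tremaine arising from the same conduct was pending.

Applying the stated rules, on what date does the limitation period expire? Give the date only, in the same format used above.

December 25, 2024

The claim accrued on April 26, 2020, when the wrongful act occurred; under the stated occurrence rule the July 5, 2022 discovery does not delay accrual.
Adding the 2 years base period to April 26, 2020 gives a deadline of April 26, 2022, before any tolling.
Because the written tolling agreement ran from September 2, 2021 to September 5, 2022, the deadline is extended by 368 days to April 29, 2023.
The defendant's active military service from October 12, 2022 to November 23, 2023 tolled the period for 407 days, extending the deadline to June 9, 2024.
The pending criminal prosecution from February 20, 2024 to September 6, 2024 tolled the period for 199 days, extending the deadline to December 25, 2024.
None of the other events listed affects the running of the period under the stated rules.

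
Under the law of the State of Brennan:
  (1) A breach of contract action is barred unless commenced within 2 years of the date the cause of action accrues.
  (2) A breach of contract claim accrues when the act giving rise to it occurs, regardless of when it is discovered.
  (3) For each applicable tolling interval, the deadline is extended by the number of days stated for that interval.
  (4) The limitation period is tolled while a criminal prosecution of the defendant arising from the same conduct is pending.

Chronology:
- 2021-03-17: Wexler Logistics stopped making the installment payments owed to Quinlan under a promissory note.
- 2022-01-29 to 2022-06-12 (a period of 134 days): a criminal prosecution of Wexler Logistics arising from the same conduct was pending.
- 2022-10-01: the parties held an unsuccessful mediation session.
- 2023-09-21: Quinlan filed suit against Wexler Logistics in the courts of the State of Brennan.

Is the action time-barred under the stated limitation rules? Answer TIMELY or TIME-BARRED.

The limitation period began to run on 2021-03-17.
The untolled deadline — 2 years after 2021-03-17 — is 2023-03-17.
The period was tolled for 134 days by the pending criminal prosecution (2022-01-29 to 2022-06-12), pushing the deadline to 2023-07-29.
The other events in the timeline have no effect on the limitation period under the stated rules.
The 2023-09-21 filing falls after the 2023-07-29 deadline; the claim is time-barred.

TIME-BARRED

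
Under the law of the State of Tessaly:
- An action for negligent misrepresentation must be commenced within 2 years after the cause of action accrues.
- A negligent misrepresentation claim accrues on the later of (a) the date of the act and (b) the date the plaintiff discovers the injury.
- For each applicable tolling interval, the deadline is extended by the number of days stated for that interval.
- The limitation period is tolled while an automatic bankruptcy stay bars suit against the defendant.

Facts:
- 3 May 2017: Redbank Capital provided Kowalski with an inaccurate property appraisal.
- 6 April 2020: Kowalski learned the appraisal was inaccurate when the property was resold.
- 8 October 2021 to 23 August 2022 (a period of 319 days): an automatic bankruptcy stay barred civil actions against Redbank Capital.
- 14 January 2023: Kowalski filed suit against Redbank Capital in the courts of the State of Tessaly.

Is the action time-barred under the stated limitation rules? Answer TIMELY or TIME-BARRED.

The claim accrued on 6 April 2020 — the later of the 3 May 2017 act and the 6 April 2020 discovery.
The untolled deadline — 2 years after 6 April 2020 — is 6 April 2022.
Because the automatic bankruptcy stay ran from 8 October 2021 to 23 August 2022, the deadline is extended by 319 days to 19 February 2023.
Kowalski filed on 14 January 2023, before the 19 February 2023 deadline, so the action is timely.

TIMELY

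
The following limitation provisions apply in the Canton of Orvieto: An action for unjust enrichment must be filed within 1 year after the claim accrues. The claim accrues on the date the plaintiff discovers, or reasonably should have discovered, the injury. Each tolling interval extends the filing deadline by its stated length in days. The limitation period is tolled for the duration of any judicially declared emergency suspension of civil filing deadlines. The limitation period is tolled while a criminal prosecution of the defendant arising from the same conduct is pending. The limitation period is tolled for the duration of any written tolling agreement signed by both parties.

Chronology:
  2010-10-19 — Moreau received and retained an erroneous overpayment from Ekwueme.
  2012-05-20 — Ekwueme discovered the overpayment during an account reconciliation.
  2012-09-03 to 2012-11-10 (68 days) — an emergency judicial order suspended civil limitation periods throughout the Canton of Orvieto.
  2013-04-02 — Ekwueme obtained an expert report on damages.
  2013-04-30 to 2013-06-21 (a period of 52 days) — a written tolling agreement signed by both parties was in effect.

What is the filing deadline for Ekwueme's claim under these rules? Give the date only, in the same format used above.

2013-09-17

The claim did not accrue until Ekwueme discovered the injury on 2012-05-20; the 2010-10-19 act date does not start the clock under the stated rule.
1 year from 2012-05-20 is 2013-05-20.
The period was tolled for 68 days by the emergency suspension of filing deadlines (2012-09-03 to 2012-11-10), pushing the deadline to 2013-07-27.
The written tolling agreement from 2013-04-30 to 2013-06-21 tolled the period for 52 days, extending the deadline to 2013-09-17.
The other events in the timeline have no effect on the limitation period under the stated rules.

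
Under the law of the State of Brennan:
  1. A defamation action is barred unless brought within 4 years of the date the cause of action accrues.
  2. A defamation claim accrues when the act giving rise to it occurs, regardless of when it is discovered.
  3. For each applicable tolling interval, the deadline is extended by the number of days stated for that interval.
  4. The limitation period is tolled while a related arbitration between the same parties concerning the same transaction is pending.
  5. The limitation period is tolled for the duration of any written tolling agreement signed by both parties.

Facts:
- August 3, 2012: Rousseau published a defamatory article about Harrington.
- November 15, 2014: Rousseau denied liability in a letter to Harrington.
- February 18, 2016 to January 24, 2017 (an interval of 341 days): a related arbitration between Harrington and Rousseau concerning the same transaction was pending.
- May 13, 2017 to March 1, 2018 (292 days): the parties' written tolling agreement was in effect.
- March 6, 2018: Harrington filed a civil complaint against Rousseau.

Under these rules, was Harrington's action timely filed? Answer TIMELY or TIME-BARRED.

The limitation period began to run on August 3, 2012.
4 years from August 3, 2012 is August 3, 2016.
The pending related arbitration from February 18, 2016 to January 24, 2017 tolled the period for 341 days, extending the deadline to July 10, 2017.
The period was tolled for 292 days by the written tolling agreement (May 13, 2017 to March 1, 2018), pushing the deadline to April 28, 2018.
Nothing else in the chronology tolls or restarts the period.
Harrington filed on March 6, 2018, before the April 28, 2018 deadline, so the action is timely.

TIMELY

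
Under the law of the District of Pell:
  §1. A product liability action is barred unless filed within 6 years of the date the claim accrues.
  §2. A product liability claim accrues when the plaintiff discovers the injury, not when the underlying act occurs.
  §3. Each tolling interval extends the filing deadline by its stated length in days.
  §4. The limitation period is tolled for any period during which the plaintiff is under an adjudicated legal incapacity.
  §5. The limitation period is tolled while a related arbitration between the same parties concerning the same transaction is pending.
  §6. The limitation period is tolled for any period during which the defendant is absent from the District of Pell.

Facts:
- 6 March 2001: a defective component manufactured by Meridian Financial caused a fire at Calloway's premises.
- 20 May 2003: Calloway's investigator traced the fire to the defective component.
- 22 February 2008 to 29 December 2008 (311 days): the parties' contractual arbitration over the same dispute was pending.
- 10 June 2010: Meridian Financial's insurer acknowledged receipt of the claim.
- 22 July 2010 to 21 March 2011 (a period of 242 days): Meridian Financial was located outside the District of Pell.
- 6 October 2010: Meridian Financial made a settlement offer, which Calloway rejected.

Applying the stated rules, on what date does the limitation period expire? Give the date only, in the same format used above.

Under the discovery rule, the claim accrued on 20 May 2003, when Calloway discovered the injury — not on the 6 March 2001 date of the underlying act.
6 years from 20 May 2003 is 20 May 2009.
The pending related arbitration from 22 February 2008 to 29 December 2008 tolled the period for 311 days, extending the deadline to 27 March 2010.
The defendant's absence from the jurisdiction from 22 July 2010 to 21 March 2011 began after the period had already run on 27 March 2010, so it has no tolling effect.
Nothing else in the chronology tolls or restarts the period.

27 March 2010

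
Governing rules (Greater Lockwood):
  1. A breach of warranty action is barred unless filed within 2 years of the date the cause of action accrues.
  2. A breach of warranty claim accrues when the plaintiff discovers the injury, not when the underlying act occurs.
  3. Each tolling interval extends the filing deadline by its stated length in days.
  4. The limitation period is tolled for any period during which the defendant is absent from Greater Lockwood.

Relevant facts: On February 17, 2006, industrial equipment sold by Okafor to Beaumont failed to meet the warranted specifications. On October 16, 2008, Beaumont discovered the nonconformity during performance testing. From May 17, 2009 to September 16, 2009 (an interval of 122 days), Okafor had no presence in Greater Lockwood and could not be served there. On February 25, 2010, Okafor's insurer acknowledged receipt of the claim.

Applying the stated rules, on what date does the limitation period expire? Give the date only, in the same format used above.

February 15, 2011

Accrual is tied to discovery, so the period began on October 16, 2008 rather than on February 17, 2006 when the act occurred.
Adding the 2 years base period to October 16, 2008 gives a deadline of October 16, 2010, before any tolling.
The period was tolled for 122 days by the defendant's absence from the jurisdiction (May 17, 2009 to September 16, 2009), pushing the deadline to February 15, 2011.
The other events in the timeline have no effect on the limitation period under the stated rules.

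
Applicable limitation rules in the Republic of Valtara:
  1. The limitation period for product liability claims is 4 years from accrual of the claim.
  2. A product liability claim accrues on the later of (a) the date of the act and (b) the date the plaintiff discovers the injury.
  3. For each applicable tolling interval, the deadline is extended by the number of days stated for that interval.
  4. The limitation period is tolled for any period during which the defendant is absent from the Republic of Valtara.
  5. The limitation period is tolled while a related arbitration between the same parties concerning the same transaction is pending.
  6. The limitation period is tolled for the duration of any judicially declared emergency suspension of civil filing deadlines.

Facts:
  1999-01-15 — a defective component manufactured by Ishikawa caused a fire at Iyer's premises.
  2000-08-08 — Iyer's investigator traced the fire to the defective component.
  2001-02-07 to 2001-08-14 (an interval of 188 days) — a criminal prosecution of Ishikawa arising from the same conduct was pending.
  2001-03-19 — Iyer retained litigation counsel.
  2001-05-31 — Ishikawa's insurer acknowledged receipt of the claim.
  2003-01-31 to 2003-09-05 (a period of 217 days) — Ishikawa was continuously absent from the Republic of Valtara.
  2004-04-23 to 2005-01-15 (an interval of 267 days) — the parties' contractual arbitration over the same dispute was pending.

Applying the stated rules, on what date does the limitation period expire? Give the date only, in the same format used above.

2005-12-05

Because discovery on 2000-08-08 post-dates the 1999-01-15 act, accrual under the later-of rule falls on 2000-08-08.
The untolled deadline — 4 years after 2000-08-08 — is 2004-08-08.
The defendant's absence from the jurisdiction from 2003-01-31 to 2003-09-05 tolled the period for 217 days, extending the deadline to 2005-03-13.
The pending related arbitration from 2004-04-23 to 2005-01-15 tolled the period for 267 days, extending the deadline to 2005-12-05.
Although a criminal prosecution ran from 2001-02-07 to 2001-08-14, the stated rules do not make that a tolling event, so it is disregarded.
The other events in the timeline have no effect on the limitation period under the stated rules.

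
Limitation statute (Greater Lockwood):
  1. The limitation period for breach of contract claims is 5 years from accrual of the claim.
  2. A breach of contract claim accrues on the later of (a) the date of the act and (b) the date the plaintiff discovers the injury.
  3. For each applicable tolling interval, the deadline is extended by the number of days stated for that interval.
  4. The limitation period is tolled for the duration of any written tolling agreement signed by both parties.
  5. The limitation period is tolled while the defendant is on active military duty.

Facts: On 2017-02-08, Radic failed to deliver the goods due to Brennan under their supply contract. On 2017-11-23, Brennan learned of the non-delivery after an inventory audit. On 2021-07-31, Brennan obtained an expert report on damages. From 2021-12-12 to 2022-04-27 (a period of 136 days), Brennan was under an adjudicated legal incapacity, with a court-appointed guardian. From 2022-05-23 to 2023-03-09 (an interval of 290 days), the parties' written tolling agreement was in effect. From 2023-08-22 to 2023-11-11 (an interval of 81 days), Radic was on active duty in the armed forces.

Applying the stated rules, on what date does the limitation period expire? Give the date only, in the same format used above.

2023-11-29

The claim accrued on 2017-11-23 — the later of the 2017-02-08 act and the 2017-11-23 discovery.
The untolled deadline — 5 years after 2017-11-23 — is 2022-11-23.
The written tolling agreement from 2022-05-23 to 2023-03-09 tolled the period for 290 days, extending the deadline to 2023-09-09.
Because the defendant's active military service ran from 2023-08-22 to 2023-11-11, the deadline is extended by 81 days to 2023-11-29.
Although the plaintiff's incapacity ran from 2021-12-12 to 2022-04-27, the stated rules do not make that a tolling event, so it is disregarded.
Nothing else in the chronology tolls or restarts the period.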